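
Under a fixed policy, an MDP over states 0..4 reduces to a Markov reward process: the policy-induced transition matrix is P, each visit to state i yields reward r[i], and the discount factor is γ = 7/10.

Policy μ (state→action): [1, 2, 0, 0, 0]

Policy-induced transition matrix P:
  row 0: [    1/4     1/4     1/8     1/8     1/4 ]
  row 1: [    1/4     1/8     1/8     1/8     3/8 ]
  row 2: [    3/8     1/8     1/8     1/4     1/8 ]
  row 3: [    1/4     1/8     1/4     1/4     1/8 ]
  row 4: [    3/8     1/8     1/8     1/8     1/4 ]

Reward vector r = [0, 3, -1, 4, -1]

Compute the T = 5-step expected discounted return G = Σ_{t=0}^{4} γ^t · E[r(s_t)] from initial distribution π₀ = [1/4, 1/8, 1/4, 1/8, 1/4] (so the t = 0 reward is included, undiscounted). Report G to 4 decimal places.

t=0: π = [0.2500, 0.1250, 0.2500, 0.1250, 0.2500], E[r] = 0.3750, γ^t·E[r] = 0.375000, running G = 0.375000
t=1: π = [0.3125, 0.1563, 0.1406, 0.1719, 0.2188], E[r] = 0.7969, γ^t·E[r] = 0.557813, running G = 0.932813
t=2: π = [0.2949, 0.1641, 0.1465, 0.1641, 0.2305], E[r] = 0.7715, γ^t·E[r] = 0.378027, running G = 1.310840
t=3: π = [0.2971, 0.1619, 0.1455, 0.1638, 0.2317], E[r] = 0.7637, γ^t·E[r] = 0.261939, running G = 1.572779
t=4: π = [0.2971, 0.1621, 0.1455, 0.1637, 0.2316], E[r] = 0.7640, γ^t·E[r] = 0.183446, running G = 1.756225

G = 1.7562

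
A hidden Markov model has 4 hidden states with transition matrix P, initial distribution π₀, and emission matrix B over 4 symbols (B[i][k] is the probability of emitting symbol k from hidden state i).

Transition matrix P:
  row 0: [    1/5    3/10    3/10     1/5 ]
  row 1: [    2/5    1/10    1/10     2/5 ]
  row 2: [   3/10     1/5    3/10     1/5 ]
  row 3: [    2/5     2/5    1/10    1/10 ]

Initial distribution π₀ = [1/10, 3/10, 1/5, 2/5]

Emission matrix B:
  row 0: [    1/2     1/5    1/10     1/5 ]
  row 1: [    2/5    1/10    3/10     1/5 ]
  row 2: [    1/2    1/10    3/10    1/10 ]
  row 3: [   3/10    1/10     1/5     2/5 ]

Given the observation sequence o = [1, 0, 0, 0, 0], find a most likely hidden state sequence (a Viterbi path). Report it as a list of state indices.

path = [3, 1, 0, 1, 0]

t=0: δ = [2.000e-02, 3.000e-02, 2.000e-02, 4.000e-02]  (obs o_0=1)
t=1: δ = [8.000e-03, 6.400e-03, 3.000e-03, 3.600e-03]  ψ = [3, 3, 0, 1]  (obs o_1=0)
t=2: δ = [1.280e-03, 9.600e-04, 1.200e-03, 7.680e-04]  ψ = [1, 0, 0, 1]  (obs o_2=0)
t=3: δ = [1.920e-04, 1.536e-04, 1.920e-04, 1.152e-04]  ψ = [1, 0, 0, 1]  (obs o_3=0)
t=4: δ = [3.072e-05, 2.304e-05, 2.880e-05, 1.843e-05]  ψ = [1, 0, 0, 1]  (obs o_4=0)
backtrack: best end state = 0; path = [3, 1, 0, 1, 0]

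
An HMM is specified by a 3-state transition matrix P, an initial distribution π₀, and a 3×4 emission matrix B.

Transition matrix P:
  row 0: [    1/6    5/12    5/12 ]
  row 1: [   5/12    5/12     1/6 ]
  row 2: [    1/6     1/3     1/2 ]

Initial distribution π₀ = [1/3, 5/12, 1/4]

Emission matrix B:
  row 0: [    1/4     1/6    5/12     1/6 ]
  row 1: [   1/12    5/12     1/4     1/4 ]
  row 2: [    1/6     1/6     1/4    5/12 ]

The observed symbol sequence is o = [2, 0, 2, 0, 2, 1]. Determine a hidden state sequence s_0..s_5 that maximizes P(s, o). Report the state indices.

path = [1, 0, 1, 0, 1, 1]

t=0: δ = [1.389e-01, 1.042e-01, 6.250e-02]  (obs o_0=2)
t=1: δ = [1.085e-02, 4.823e-03, 9.645e-03]  ψ = [1, 0, 0]  (obs o_1=0)
t=2: δ = [8.372e-04, 1.130e-03, 1.206e-03]  ψ = [1, 0, 2]  (obs o_2=2)
t=3: δ = [1.177e-04, 3.925e-05, 1.005e-04]  ψ = [1, 1, 2]  (obs o_3=0)
t=4: δ = [8.176e-06, 1.226e-05, 1.256e-05]  ψ = [0, 0, 2]  (obs o_4=2)
t=5: δ = [8.517e-07, 2.129e-06, 1.047e-06]  ψ = [1, 1, 2]  (obs o_5=1)
backtrack: best end state = 1; path = [1, 0, 1, 0, 1, 1]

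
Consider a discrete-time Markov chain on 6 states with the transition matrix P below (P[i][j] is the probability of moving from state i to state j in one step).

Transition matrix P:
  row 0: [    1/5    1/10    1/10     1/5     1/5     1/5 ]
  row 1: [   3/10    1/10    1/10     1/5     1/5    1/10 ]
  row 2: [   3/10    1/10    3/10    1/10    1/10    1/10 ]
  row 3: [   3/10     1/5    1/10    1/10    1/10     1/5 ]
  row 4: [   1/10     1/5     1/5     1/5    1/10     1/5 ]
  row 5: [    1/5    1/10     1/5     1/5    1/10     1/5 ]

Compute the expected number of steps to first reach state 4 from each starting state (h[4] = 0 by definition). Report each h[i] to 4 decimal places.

h = [6.6174, 6.5446, 7.2792, 7.2124, 0.0000, 7.3453]

First-step conditioning: h[4] = 0; for i ≠ 4, h[i] = 1 + Σ_k P[i][k]·h[k].
  h[0] = 1 + 1/5·h[0] + 1/10·h[1] + 1/10·h[2] + 1/5·h[3] + 1/5·h[5]
  h[1] = 1 + 3/10·h[0] + 1/10·h[1] + 1/10·h[2] + 1/5·h[3] + 1/10·h[5]
  h[2] = 1 + 3/10·h[0] + 1/10·h[1] + 3/10·h[2] + 1/10·h[3] + 1/10·h[5]
  h[3] = 1 + 3/10·h[0] + 1/5·h[1] + 1/10·h[2] + 1/10·h[3] + 1/5·h[5]
  h[5] = 1 + 1/5·h[0] + 1/10·h[1] + 1/5·h[2] + 1/5·h[3] + 1/5·h[5]
Solving the 5×5 linear system over states ≠ 4 gives exactly h = [89090/13463, 88110/13463, 98000/13463, 97100/13463, 0, 98890/13463] (h[4] = 0 is the target).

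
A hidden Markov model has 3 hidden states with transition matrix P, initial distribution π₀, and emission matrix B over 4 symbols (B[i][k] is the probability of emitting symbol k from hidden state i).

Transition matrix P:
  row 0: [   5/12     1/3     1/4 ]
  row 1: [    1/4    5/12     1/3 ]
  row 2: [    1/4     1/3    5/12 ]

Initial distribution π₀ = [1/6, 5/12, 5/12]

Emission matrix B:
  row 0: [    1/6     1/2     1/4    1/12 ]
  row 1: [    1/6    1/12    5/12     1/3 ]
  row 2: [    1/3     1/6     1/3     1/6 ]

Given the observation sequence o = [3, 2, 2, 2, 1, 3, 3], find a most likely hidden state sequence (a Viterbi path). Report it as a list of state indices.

t=0: δ = [1.389e-02, 1.389e-01, 6.944e-02]  (obs o_0=3)
t=1: δ = [8.681e-03, 2.411e-02, 1.543e-02]  ψ = [1, 1, 1]  (obs o_1=2)
t=2: δ = [1.507e-03, 4.186e-03, 2.679e-03]  ψ = [1, 1, 1]  (obs o_2=2)
t=3: δ = [2.616e-04, 7.268e-04, 4.651e-04]  ψ = [1, 1, 1]  (obs o_3=2)
t=4: δ = [9.085e-05, 2.524e-05, 4.038e-05]  ψ = [1, 1, 1]  (obs o_4=1)
t=5: δ = [3.154e-06, 1.009e-05, 3.785e-06]  ψ = [0, 0, 0]  (obs o_5=3)
t=6: δ = [2.103e-07, 1.402e-06, 5.608e-07]  ψ = [1, 1, 1]  (obs o_6=3)
backtrack: best end state = 1; path = [1, 1, 1, 1, 0, 1, 1]

path = [1, 1, 1, 1, 0, 1, 1]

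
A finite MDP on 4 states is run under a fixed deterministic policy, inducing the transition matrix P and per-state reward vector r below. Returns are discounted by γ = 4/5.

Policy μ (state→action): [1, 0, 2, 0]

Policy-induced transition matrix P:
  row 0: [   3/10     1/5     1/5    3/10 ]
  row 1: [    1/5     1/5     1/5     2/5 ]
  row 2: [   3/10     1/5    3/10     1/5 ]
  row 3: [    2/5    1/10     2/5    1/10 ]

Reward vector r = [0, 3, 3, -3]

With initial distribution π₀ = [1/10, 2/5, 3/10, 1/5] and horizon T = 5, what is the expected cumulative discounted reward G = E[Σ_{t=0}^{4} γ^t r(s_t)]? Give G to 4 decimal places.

G = 2.9293

t=0: π = [0.1000, 0.4000, 0.3000, 0.2000], E[r] = 1.5000, γ^t·E[r] = 1.500000, running G = 1.500000
t=1: π = [0.2800, 0.1800, 0.2700, 0.2700], E[r] = 0.5400, γ^t·E[r] = 0.432000, running G = 1.932000
t=2: π = [0.3090, 0.1730, 0.2810, 0.2370], E[r] = 0.6510, γ^t·E[r] = 0.416640, running G = 2.348640
t=3: π = [0.3064, 0.1763, 0.2755, 0.2418], E[r] = 0.6300, γ^t·E[r] = 0.322560, running G = 2.671200
t=4: π = [0.3066, 0.1758, 0.2759, 0.2417], E[r] = 0.6300, γ^t·E[r] = 0.258060, running G = 2.929260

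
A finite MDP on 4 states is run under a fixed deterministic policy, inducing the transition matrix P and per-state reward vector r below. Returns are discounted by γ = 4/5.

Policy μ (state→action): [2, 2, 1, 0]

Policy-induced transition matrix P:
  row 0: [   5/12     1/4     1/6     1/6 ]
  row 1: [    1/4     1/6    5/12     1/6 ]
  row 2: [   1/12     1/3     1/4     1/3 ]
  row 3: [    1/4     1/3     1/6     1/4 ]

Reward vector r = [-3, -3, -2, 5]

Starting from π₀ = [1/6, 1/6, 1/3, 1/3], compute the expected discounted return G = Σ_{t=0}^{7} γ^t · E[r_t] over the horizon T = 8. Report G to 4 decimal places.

t=0: π = [0.1667, 0.1667, 0.3333, 0.3333], E[r] = 0.0000, γ^t·E[r] = 0.000000, running G = 0.000000
t=1: π = [0.2222, 0.2917, 0.2361, 0.2500], E[r] = -0.7639, γ^t·E[r] = -0.611111, running G = -0.611111
t=2: π = [0.2477, 0.2662, 0.2593, 0.2269], E[r] = -0.9259, γ^t·E[r] = -0.592593, running G = -1.203704
t=3: π = [0.2481, 0.2683, 0.2548, 0.2288], E[r] = -0.9149, γ^t·E[r] = -0.468444, running G = -1.672148
t=4: π = [0.2489, 0.2679, 0.2550, 0.2282], E[r] = -0.9194, γ^t·E[r] = -0.376586, running G = -2.048734
t=5: π = [0.2490, 0.2679, 0.2549, 0.2282], E[r] = -0.9197, γ^t·E[r] = -0.301352, running G = -2.350086
t=6: π = [0.2490, 0.2679, 0.2549, 0.2282], E[r] = -0.9198, γ^t·E[r] = -0.241117, running G = -2.591203
t=7: π = [0.2490, 0.2679, 0.2549, 0.2282], E[r] = -0.9198, γ^t·E[r] = -0.192898, running G = -2.784101

G = -2.7841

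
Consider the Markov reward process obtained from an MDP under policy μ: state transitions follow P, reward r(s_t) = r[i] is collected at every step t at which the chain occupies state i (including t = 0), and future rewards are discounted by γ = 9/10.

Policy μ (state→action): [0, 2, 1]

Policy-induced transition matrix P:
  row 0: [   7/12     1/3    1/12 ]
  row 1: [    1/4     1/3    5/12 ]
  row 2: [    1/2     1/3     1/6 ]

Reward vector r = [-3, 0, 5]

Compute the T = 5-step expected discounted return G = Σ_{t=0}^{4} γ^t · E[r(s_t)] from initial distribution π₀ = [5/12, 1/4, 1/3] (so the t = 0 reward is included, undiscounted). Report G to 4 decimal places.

G = -0.6588

t=0: π = [0.4167, 0.2500, 0.3333], E[r] = 0.4167, γ^t·E[r] = 0.416667, running G = 0.416667
t=1: π = [0.4722, 0.3333, 0.1944], E[r] = -0.4444, γ^t·E[r] = -0.400000, running G = 0.016667
t=2: π = [0.4560, 0.3333, 0.2106], E[r] = -0.3148, γ^t·E[r] = -0.255000, running G = -0.238333
t=3: π = [0.4547, 0.3333, 0.2120], E[r] = -0.3040, γ^t·E[r] = -0.221625, running G = -0.459958
t=4: π = [0.4546, 0.3333, 0.2121], E[r] = -0.3031, γ^t·E[r] = -0.198872, running G = -0.658830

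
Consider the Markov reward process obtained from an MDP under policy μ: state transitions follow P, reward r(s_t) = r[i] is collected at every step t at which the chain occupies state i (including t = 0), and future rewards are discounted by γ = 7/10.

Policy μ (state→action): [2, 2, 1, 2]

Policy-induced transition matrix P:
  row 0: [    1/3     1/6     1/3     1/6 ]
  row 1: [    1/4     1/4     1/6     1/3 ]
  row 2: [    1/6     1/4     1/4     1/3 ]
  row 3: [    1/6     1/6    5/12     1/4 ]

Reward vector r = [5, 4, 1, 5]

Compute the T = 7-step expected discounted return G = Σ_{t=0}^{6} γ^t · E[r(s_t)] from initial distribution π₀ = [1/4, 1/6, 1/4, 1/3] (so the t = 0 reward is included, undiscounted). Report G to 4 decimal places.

G = 11.2169

t=0: π = [0.2500, 0.1667, 0.2500, 0.3333], E[r] = 3.8333, γ^t·E[r] = 3.833333, running G = 3.833333
t=1: π = [0.2222, 0.2014, 0.3125, 0.2639], E[r] = 3.5486, γ^t·E[r] = 2.484028, running G = 6.317361
t=2: π = [0.2205, 0.2095, 0.2957, 0.2743], E[r] = 3.6076, γ^t·E[r] = 1.767743, running G = 8.085104
t=3: π = [0.2209, 0.2088, 0.2966, 0.2737], E[r] = 3.6047, γ^t·E[r] = 1.236411, running G = 9.321515
t=4: π = [0.2209, 0.2088, 0.2966, 0.2737], E[r] = 3.6047, γ^t·E[r] = 0.865488, running G = 10.187003
t=5: π = [0.2209, 0.2088, 0.2966, 0.2737], E[r] = 3.6047, γ^t·E[r] = 0.605844, running G = 10.792847
t=6: π = [0.2209, 0.2088, 0.2966, 0.2737], E[r] = 3.6047, γ^t·E[r] = 0.424091, running G = 11.216937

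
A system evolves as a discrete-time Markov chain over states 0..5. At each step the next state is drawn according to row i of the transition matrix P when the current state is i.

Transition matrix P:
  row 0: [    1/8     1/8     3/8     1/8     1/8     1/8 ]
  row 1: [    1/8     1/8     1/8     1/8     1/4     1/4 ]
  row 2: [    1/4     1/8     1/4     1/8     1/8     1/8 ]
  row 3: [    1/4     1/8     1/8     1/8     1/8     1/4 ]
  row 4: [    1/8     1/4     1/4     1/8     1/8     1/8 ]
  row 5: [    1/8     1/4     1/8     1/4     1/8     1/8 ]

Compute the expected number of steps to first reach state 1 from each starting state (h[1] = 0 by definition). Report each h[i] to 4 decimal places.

First-step conditioning: h[1] = 0; for i ≠ 1, h[i] = 1 + Σ_k P[i][k]·h[k].
  h[0] = 1 + 1/8·h[0] + 3/8·h[2] + 1/8·h[3] + 1/8·h[4] + 1/8·h[5]
  h[2] = 1 + 1/4·h[0] + 1/4·h[2] + 1/8·h[3] + 1/8·h[4] + 1/8·h[5]
  h[3] = 1 + 1/4·h[0] + 1/8·h[2] + 1/8·h[3] + 1/8·h[4] + 1/4·h[5]
  h[4] = 1 + 1/8·h[0] + 1/4·h[2] + 1/8·h[3] + 1/8·h[4] + 1/8·h[5]
  h[5] = 1 + 1/8·h[0] + 1/8·h[2] + 1/4·h[3] + 1/8·h[4] + 1/8·h[5]
Solving the 5×5 linear system over states ≠ 1 gives exactly h = [448/71, 0, 448/71, 3968/639, 392/71, 3520/639] (h[1] = 0 is the target).

h = [6.3099, 0.0000, 6.3099, 6.2097, 5.5211, 5.5086]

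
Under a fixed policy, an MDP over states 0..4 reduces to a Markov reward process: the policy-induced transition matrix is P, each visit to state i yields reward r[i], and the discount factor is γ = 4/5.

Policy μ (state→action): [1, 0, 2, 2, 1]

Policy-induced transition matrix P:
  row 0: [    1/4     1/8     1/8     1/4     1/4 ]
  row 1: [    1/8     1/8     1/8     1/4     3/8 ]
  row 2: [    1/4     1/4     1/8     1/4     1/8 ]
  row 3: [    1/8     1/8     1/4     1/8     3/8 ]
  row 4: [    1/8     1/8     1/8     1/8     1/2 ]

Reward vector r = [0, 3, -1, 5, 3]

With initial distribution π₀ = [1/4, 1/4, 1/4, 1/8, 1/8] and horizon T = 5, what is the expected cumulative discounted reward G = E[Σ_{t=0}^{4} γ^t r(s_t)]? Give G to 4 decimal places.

t=0: π = [0.2500, 0.2500, 0.2500, 0.1250, 0.1250], E[r] = 1.5000, γ^t·E[r] = 1.500000, running G = 1.500000
t=1: π = [0.1875, 0.1563, 0.1406, 0.2188, 0.2969], E[r] = 2.3125, γ^t·E[r] = 1.850000, running G = 3.350000
t=2: π = [0.1660, 0.1426, 0.1523, 0.1855, 0.3535], E[r] = 2.2637, γ^t·E[r] = 1.448750, running G = 4.798750
t=3: π = [0.1648, 0.1440, 0.1482, 0.1826, 0.3604], E[r] = 2.2781, γ^t·E[r] = 1.166375, running G = 5.965125
t=4: π = [0.1641, 0.1435, 0.1478, 0.1821, 0.3624], E[r] = 2.2806, γ^t·E[r] = 0.934125, running G = 6.899250

G = 6.8993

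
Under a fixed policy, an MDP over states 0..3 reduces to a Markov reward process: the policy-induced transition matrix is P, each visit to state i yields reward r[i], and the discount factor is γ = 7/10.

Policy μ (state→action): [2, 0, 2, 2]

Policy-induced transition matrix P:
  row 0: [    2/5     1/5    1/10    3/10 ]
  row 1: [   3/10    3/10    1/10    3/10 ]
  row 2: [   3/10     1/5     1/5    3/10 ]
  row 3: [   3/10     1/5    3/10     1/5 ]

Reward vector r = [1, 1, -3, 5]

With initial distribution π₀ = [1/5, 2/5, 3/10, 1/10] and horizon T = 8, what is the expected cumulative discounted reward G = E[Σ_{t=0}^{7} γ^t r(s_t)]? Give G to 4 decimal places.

t=0: π = [0.2000, 0.4000, 0.3000, 0.1000], E[r] = 0.2000, γ^t·E[r] = 0.200000, running G = 0.200000
t=1: π = [0.3200, 0.2400, 0.1500, 0.2900], E[r] = 1.5600, γ^t·E[r] = 1.092000, running G = 1.292000
t=2: π = [0.3320, 0.2240, 0.1730, 0.2710], E[r] = 1.3920, γ^t·E[r] = 0.682080, running G = 1.974080
t=3: π = [0.3332, 0.2224, 0.1715, 0.2729], E[r] = 1.4056, γ^t·E[r] = 0.482121, running G = 2.456201
t=4: π = [0.3333, 0.2222, 0.1717, 0.2727], E[r] = 1.4039, γ^t·E[r] = 0.337081, running G = 2.793282
t=5: π = [0.3333, 0.2222, 0.1717, 0.2727], E[r] = 1.4041, γ^t·E[r] = 0.235980, running G = 3.029262
t=6: π = [0.3333, 0.2222, 0.1717, 0.2727], E[r] = 1.4040, γ^t·E[r] = 0.165184, running G = 3.194445
t=7: π = [0.3333, 0.2222, 0.1717, 0.2727], E[r] = 1.4040, γ^t·E[r] = 0.115629, running G = 3.310074

G = 3.3101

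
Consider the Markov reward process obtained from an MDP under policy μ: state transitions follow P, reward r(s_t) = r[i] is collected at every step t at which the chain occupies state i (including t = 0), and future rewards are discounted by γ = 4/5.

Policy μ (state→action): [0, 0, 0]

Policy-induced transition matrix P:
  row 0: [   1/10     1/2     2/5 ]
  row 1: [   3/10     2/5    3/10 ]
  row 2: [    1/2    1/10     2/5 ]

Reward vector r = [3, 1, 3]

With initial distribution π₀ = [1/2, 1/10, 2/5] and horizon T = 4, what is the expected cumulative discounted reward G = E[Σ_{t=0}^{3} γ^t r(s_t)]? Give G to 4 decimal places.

G = 7.4001

t=0: π = [0.5000, 0.1000, 0.4000], E[r] = 2.8000, γ^t·E[r] = 2.800000, running G = 2.800000
t=1: π = [0.2800, 0.3300, 0.3900], E[r] = 2.3400, γ^t·E[r] = 1.872000, running G = 4.672000
t=2: π = [0.3220, 0.3110, 0.3670], E[r] = 2.3780, γ^t·E[r] = 1.521920, running G = 6.193920
t=3: π = [0.3090, 0.3221, 0.3689], E[r] = 2.3558, γ^t·E[r] = 1.206170, running G = 7.400090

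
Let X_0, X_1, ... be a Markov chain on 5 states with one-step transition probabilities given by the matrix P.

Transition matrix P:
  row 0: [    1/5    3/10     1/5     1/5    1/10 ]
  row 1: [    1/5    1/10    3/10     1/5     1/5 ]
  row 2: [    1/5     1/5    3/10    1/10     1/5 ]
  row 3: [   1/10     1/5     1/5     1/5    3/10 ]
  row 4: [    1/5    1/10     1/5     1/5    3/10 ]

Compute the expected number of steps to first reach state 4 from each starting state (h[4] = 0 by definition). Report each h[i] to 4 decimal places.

h = [5.5195, 5.0228, 5.0786, 4.4653, 0.0000]

First-step conditioning: h[4] = 0; for i ≠ 4, h[i] = 1 + Σ_k P[i][k]·h[k].
  h[0] = 1 + 1/5·h[0] + 3/10·h[1] + 1/5·h[2] + 1/5·h[3]
  h[1] = 1 + 1/5·h[0] + 1/10·h[1] + 3/10·h[2] + 1/5·h[3]
  h[2] = 1 + 1/5·h[0] + 1/5·h[1] + 3/10·h[2] + 1/10·h[3]
  h[3] = 1 + 1/10·h[0] + 1/5·h[1] + 1/5·h[2] + 1/5·h[3]
Solving the 4×4 linear system over states ≠ 4 gives exactly h = [10890/1973, 9910/1973, 10020/1973, 8810/1973, 0] (h[4] = 0 is the target).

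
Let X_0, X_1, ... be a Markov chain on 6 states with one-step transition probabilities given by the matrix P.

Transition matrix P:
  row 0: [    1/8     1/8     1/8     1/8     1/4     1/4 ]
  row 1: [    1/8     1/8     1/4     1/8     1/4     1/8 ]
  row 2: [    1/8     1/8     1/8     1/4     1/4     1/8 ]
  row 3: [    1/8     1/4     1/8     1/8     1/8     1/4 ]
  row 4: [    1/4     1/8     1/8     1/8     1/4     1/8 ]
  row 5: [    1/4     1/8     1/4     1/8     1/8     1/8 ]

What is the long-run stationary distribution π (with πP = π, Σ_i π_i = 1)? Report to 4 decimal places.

Balance equations π_j = Σ_i π_i·P[i][j]:
  π_0 = 1/8·π_0 + 1/8·π_1 + 1/8·π_2 + 1/8·π_3 + 1/4·π_4 + 1/4·π_5
  π_1 = 1/8·π_0 + 1/8·π_1 + 1/8·π_2 + 1/4·π_3 + 1/8·π_4 + 1/8·π_5
  π_2 = 1/8·π_0 + 1/4·π_1 + 1/8·π_2 + 1/8·π_3 + 1/8·π_4 + 1/4·π_5
  π_3 = 1/8·π_0 + 1/8·π_1 + 1/4·π_2 + 1/8·π_3 + 1/8·π_4 + 1/8·π_5
  π_4 = 1/4·π_0 + 1/4·π_1 + 1/4·π_2 + 1/8·π_3 + 1/4·π_4 + 1/8·π_5
  normalize: π_0 + π_1 + π_2 + π_3 + π_4 + π_5 = 1
Solving the linear system gives exactly π = [6328/36793, 5268/36793, 6015/36793, 5351/36793, 7772/36793, 6059/36793].

π = [0.1720, 0.1432, 0.1635, 0.1454, 0.2112, 0.1647]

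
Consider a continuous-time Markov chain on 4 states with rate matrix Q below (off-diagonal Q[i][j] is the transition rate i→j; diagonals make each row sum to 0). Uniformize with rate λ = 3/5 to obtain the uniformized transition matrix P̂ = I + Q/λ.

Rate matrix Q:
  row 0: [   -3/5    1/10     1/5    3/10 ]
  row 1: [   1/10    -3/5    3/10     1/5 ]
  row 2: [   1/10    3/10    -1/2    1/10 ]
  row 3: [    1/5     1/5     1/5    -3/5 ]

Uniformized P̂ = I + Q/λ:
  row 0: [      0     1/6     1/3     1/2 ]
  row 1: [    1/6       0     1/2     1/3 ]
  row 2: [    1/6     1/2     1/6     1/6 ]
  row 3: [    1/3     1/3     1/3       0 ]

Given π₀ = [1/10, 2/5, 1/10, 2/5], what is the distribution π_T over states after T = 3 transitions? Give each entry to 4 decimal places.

π = [0.1792, 0.2583, 0.3319, 0.2306]

t=0: π = [0.1000, 0.4000, 0.1000, 0.4000]
t=1: π = [0.2167, 0.2000, 0.3833, 0.2000]
t=2: π = [0.1639, 0.2944, 0.3028, 0.2389]
t=3: π = [0.1792, 0.2583, 0.3319, 0.2306]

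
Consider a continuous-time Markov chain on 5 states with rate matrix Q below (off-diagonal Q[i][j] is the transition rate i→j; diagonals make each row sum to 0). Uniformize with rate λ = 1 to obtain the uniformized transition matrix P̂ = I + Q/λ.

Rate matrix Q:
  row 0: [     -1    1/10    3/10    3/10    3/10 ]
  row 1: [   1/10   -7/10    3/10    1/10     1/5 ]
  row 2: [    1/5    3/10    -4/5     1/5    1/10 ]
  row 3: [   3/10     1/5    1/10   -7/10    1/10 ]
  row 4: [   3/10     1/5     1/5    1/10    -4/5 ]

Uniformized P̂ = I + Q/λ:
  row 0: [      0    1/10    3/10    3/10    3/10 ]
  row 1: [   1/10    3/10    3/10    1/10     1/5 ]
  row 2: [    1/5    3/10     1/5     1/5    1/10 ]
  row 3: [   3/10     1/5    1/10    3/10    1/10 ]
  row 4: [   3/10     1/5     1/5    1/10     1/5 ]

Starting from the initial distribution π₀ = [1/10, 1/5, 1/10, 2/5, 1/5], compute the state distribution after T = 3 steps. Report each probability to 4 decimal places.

t=0: π = [0.1000, 0.2000, 0.1000, 0.4000, 0.2000]
t=1: π = [0.2200, 0.2200, 0.1900, 0.2100, 0.1600]
t=2: π = [0.1710, 0.2190, 0.2230, 0.2050, 0.1820]
t=3: π = [0.1826, 0.2271, 0.2185, 0.1975, 0.1743]

π = [0.1826, 0.2271, 0.2185, 0.1975, 0.1743]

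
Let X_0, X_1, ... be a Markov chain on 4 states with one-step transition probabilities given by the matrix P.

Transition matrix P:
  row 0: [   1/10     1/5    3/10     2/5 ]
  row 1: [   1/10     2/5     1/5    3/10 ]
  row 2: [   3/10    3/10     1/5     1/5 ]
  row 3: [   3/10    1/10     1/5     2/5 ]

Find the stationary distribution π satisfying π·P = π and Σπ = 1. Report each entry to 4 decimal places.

Balance equations π_j = Σ_i π_i·P[i][j]:
  π_0 = 1/10·π_0 + 1/10·π_1 + 3/10·π_2 + 3/10·π_3
  π_1 = 1/5·π_0 + 2/5·π_1 + 3/10·π_2 + 1/10·π_3
  π_2 = 3/10·π_0 + 1/5·π_1 + 1/5·π_2 + 1/5·π_3
  normalize: π_0 + π_1 + π_2 + π_3 = 1
Solving the linear system gives exactly π = [91/432, 17/72, 191/864, 287/864].

π = [0.2106, 0.2361, 0.2211, 0.3322]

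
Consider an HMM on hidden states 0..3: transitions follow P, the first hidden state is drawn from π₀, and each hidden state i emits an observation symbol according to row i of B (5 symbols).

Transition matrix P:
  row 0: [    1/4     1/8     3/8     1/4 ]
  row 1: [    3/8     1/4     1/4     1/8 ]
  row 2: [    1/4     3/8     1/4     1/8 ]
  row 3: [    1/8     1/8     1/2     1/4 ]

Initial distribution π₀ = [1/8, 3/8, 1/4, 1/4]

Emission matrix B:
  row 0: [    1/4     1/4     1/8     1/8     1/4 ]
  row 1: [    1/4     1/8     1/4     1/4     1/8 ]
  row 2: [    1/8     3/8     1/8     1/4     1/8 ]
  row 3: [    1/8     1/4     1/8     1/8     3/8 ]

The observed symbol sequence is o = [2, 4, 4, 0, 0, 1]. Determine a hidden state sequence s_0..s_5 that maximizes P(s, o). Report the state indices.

path = [1, 0, 2, 1, 0, 2]

t=0: δ = [1.562e-02, 9.375e-02, 3.125e-02, 3.125e-02]  (obs o_0=2)
t=1: δ = [8.789e-03, 2.930e-03, 2.930e-03, 4.395e-03]  ψ = [1, 1, 1, 1]  (obs o_1=4)
t=2: δ = [5.493e-04, 1.373e-04, 4.120e-04, 8.240e-04]  ψ = [0, 0, 0, 0]  (obs o_2=4)
t=3: δ = [3.433e-05, 3.862e-05, 5.150e-05, 2.575e-05]  ψ = [0, 2, 3, 3]  (obs o_3=0)
t=4: δ = [3.621e-06, 4.828e-06, 1.609e-06, 1.073e-06]  ψ = [1, 2, 0, 0]  (obs o_4=0)
t=5: δ = [4.526e-07, 1.509e-07, 5.092e-07, 2.263e-07]  ψ = [1, 1, 0, 0]  (obs o_5=1)
backtrack: best end state = 2; path = [1, 0, 2, 1, 0, 2]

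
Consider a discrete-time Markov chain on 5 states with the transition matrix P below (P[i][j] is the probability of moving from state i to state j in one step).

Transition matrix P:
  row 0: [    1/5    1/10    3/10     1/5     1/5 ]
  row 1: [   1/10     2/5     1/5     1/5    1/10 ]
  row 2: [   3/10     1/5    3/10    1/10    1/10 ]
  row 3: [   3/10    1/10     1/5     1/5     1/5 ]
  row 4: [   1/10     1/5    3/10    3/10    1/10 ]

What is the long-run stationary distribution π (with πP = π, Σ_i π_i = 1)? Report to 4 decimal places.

Balance equations π_j = Σ_i π_i·P[i][j]:
  π_0 = 1/5·π_0 + 1/10·π_1 + 3/10·π_2 + 3/10·π_3 + 1/10·π_4
  π_1 = 1/10·π_0 + 2/5·π_1 + 1/5·π_2 + 1/10·π_3 + 1/5·π_4
  π_2 = 3/10·π_0 + 1/5·π_1 + 3/10·π_2 + 1/5·π_3 + 3/10·π_4
  π_3 = 1/5·π_0 + 1/5·π_1 + 1/10·π_2 + 1/5·π_3 + 3/10·π_4
  normalize: π_0 + π_1 + π_2 + π_3 + π_4 = 1
Solving the linear system gives exactly π = [824/3907, 782/3907, 2041/7814, 734/3907, 1093/7814].

π = [0.2109, 0.2002, 0.2612, 0.1879, 0.1399]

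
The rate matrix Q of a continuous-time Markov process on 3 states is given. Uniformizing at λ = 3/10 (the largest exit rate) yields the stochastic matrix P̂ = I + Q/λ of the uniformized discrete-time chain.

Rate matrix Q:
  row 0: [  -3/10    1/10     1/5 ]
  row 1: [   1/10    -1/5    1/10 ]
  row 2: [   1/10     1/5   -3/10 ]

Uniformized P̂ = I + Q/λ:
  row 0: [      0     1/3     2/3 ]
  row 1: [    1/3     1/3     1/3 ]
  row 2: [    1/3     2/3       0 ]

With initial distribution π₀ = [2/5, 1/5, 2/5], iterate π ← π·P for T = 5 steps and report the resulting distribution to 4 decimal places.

t=0: π = [0.4000, 0.2000, 0.4000]
t=1: π = [0.2000, 0.4667, 0.3333]
t=2: π = [0.2667, 0.4444, 0.2889]
t=3: π = [0.2444, 0.4296, 0.3259]
t=4: π = [0.2519, 0.4420, 0.3062]
t=5: π = [0.2494, 0.4354, 0.3152]

π = [0.2494, 0.4354, 0.3152]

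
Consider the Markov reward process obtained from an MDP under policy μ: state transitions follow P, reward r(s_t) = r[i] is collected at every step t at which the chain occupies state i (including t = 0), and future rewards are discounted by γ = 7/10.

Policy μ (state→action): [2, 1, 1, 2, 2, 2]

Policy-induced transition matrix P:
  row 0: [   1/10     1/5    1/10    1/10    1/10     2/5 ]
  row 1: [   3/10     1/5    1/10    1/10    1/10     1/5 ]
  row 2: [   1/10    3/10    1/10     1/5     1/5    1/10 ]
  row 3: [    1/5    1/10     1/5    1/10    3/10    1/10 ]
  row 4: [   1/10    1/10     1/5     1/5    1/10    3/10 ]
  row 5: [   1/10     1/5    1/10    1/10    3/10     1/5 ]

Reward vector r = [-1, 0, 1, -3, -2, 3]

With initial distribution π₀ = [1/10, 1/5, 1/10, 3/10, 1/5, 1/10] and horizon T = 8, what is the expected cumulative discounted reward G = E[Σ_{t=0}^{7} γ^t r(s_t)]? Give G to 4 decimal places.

G = -1.2937

t=0: π = [0.1000, 0.2000, 0.1000, 0.3000, 0.2000, 0.1000], E[r] = -1.0000, γ^t·E[r] = -1.000000, running G = -1.000000
t=1: π = [0.1700, 0.1600, 0.1500, 0.1300, 0.1900, 0.2000], E[r] = -0.1900, γ^t·E[r] = -0.133000, running G = -1.133000
t=2: π = [0.1450, 0.1830, 0.1320, 0.1340, 0.1810, 0.2250], E[r] = -0.1020, γ^t·E[r] = -0.049980, running G = -1.182980
t=3: π = [0.1500, 0.1817, 0.1315, 0.1313, 0.1850, 0.2205], E[r] = -0.1209, γ^t·E[r] = -0.041469, running G = -1.224449
t=4: π = [0.1495, 0.1815, 0.1316, 0.1317, 0.1835, 0.2222], E[r] = -0.1132, γ^t·E[r] = -0.027167, running G = -1.251616
t=5: π = [0.1495, 0.1816, 0.1315, 0.1315, 0.1839, 0.2219], E[r] = -0.1146, γ^t·E[r] = -0.019264, running G = -1.270880
t=6: π = [0.1495, 0.1816, 0.1315, 0.1315, 0.1838, 0.2220], E[r] = -0.1143, γ^t·E[r] = -0.013447, running G = -1.284326
t=7: π = [0.1495, 0.1816, 0.1315, 0.1315, 0.1839, 0.2220], E[r] = -0.1144, γ^t·E[r] = -0.009418, running G = -1.293744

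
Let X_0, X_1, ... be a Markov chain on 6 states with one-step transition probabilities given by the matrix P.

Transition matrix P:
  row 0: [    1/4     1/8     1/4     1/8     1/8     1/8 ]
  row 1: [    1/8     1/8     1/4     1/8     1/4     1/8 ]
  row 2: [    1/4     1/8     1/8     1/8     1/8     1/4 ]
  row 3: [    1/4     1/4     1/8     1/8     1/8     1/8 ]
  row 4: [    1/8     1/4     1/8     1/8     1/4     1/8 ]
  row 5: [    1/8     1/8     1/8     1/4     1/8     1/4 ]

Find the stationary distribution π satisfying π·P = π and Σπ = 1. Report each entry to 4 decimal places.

π = [0.1878, 0.1640, 0.1690, 0.1459, 0.1663, 0.1670]

Balance equations π_j = Σ_i π_i·P[i][j]:
  π_0 = 1/4·π_0 + 1/8·π_1 + 1/4·π_2 + 1/4·π_3 + 1/8·π_4 + 1/8·π_5
  π_1 = 1/8·π_0 + 1/8·π_1 + 1/8·π_2 + 1/4·π_3 + 1/4·π_4 + 1/8·π_5
  π_2 = 1/4·π_0 + 1/4·π_1 + 1/8·π_2 + 1/8·π_3 + 1/8·π_4 + 1/8·π_5
  π_3 = 1/8·π_0 + 1/8·π_1 + 1/8·π_2 + 1/8·π_3 + 1/8·π_4 + 1/4·π_5
  π_4 = 1/8·π_0 + 1/4·π_1 + 1/8·π_2 + 1/8·π_3 + 1/4·π_4 + 1/8·π_5
  normalize: π_0 + π_1 + π_2 + π_3 + π_4 + π_5 = 1
Solving the linear system gives exactly π = [1325/7054, 1157/7054, 596/3527, 1029/7054, 1173/7054, 589/3527].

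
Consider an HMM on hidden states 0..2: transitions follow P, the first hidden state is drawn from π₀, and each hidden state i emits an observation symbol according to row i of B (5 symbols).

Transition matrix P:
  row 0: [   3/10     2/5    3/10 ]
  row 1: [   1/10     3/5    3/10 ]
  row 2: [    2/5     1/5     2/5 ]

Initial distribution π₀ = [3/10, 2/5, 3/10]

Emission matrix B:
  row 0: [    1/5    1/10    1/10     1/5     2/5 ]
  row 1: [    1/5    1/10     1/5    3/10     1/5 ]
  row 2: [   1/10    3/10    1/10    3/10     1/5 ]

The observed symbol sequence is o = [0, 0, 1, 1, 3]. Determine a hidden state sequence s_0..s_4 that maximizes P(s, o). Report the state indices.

path = [1, 1, 2, 2, 2]

t=0: δ = [6.000e-02, 8.000e-02, 3.000e-02]  (obs o_0=0)
t=1: δ = [3.600e-03, 9.600e-03, 2.400e-03]  ψ = [0, 1, 1]  (obs o_1=0)
t=2: δ = [1.080e-04, 5.760e-04, 8.640e-04]  ψ = [0, 1, 1]  (obs o_2=1)
t=3: δ = [3.456e-05, 3.456e-05, 1.037e-04]  ψ = [2, 1, 2]  (obs o_3=1)
t=4: δ = [8.294e-06, 6.221e-06, 1.244e-05]  ψ = [2, 1, 2]  (obs o_4=3)
backtrack: best end state = 2; path = [1, 1, 2, 2, 2]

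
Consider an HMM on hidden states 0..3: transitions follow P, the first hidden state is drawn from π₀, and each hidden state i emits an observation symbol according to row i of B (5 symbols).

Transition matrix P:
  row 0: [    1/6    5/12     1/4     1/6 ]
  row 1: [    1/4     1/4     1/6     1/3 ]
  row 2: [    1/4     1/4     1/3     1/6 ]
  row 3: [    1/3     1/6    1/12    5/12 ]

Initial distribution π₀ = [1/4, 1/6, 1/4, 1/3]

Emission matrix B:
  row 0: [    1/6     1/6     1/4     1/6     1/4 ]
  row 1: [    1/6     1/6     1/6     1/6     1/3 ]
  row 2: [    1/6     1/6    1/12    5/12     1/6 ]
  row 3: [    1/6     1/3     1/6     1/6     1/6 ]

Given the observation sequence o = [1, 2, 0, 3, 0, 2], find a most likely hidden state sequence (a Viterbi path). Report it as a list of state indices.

t=0: δ = [4.167e-02, 2.778e-02, 4.167e-02, 1.111e-01]  (obs o_0=1)
t=1: δ = [9.259e-03, 3.086e-03, 1.157e-03, 7.716e-03]  ψ = [3, 3, 2, 3]  (obs o_1=2)
t=2: δ = [4.287e-04, 6.430e-04, 3.858e-04, 5.358e-04]  ψ = [3, 0, 0, 3]  (obs o_2=0)
t=3: δ = [2.977e-05, 2.977e-05, 5.358e-05, 3.721e-05]  ψ = [3, 0, 2, 3]  (obs o_3=3)
t=4: δ = [2.233e-06, 2.233e-06, 2.977e-06, 2.584e-06]  ψ = [2, 2, 2, 3]  (obs o_4=0)
t=5: δ = [2.153e-07, 1.550e-07, 8.269e-08, 1.795e-07]  ψ = [3, 0, 2, 3]  (obs o_5=2)
backtrack: best end state = 0; path = [3, 3, 3, 3, 3, 0]

path = [3, 3, 3, 3, 3, 0]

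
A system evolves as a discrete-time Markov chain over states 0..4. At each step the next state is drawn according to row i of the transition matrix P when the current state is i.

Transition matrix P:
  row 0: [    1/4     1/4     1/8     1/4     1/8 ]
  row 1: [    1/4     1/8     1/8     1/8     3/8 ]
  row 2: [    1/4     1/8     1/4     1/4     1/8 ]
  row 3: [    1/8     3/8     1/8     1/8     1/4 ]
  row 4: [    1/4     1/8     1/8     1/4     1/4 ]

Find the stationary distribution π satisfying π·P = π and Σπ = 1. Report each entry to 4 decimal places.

Balance equations π_j = Σ_i π_i·P[i][j]:
  π_0 = 1/4·π_0 + 1/4·π_1 + 1/4·π_2 + 1/8·π_3 + 1/4·π_4
  π_1 = 1/4·π_0 + 1/8·π_1 + 1/8·π_2 + 3/8·π_3 + 1/8·π_4
  π_2 = 1/8·π_0 + 1/8·π_1 + 1/4·π_2 + 1/8·π_3 + 1/8·π_4
  π_3 = 1/4·π_0 + 1/8·π_1 + 1/4·π_2 + 1/8·π_3 + 1/4·π_4
  normalize: π_0 + π_1 + π_2 + π_3 + π_4 = 1
Solving the linear system gives exactly π = [133/591, 40/197, 1/7, 118/591, 949/4137].

π = [0.2250, 0.2030, 0.1429, 0.1997, 0.2294]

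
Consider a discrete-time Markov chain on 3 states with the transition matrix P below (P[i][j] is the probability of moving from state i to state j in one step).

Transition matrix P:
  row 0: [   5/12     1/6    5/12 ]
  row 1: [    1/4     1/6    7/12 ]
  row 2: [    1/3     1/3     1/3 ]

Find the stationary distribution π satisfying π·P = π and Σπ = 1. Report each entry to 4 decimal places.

Balance equations π_j = Σ_i π_i·P[i][j]:
  π_0 = 5/12·π_0 + 1/4·π_1 + 1/3·π_2
  π_1 = 1/6·π_0 + 1/6·π_1 + 1/3·π_2
  normalize: π_0 + π_1 + π_2 = 1
Solving the linear system gives exactly π = [13/38, 9/38, 8/19].

π = [0.3421, 0.2368, 0.4211]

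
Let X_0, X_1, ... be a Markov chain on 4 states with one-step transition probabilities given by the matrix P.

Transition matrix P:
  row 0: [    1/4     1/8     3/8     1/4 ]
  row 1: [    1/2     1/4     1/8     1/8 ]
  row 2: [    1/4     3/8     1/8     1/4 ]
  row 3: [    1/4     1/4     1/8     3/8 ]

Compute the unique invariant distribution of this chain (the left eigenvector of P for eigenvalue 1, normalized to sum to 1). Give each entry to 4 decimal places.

π = [0.3092, 0.2366, 0.2023, 0.2519]

Balance equations π_j = Σ_i π_i·P[i][j]:
  π_0 = 1/4·π_0 + 1/2·π_1 + 1/4·π_2 + 1/4·π_3
  π_1 = 1/8·π_0 + 1/4·π_1 + 3/8·π_2 + 1/4·π_3
  π_2 = 3/8·π_0 + 1/8·π_1 + 1/8·π_2 + 1/8·π_3
  normalize: π_0 + π_1 + π_2 + π_3 = 1
Solving the linear system gives exactly π = [81/262, 31/131, 53/262, 33/131].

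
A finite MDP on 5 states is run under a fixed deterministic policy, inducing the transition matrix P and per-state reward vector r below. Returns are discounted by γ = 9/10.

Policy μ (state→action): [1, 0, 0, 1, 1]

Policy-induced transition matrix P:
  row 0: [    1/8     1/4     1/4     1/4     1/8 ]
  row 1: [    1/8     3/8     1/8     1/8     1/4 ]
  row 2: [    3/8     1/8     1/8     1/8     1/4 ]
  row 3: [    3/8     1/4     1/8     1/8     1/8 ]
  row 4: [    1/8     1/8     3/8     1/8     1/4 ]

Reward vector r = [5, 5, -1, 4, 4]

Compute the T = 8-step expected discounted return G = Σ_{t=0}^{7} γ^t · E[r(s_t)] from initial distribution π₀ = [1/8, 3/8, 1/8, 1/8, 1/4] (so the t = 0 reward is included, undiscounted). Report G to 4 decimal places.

t=0: π = [0.1250, 0.3750, 0.1250, 0.1250, 0.2500], E[r] = 3.8750, γ^t·E[r] = 3.875000, running G = 3.875000
t=1: π = [0.1875, 0.2500, 0.2031, 0.1406, 0.2188], E[r] = 3.4219, γ^t·E[r] = 3.079688, running G = 6.954688
t=2: π = [0.2109, 0.2285, 0.2031, 0.1484, 0.2090], E[r] = 3.4238, γ^t·E[r] = 2.773301, running G = 9.727988
t=3: π = [0.2129, 0.2271, 0.2036, 0.1514, 0.2051], E[r] = 3.4219, γ^t·E[r] = 2.494547, running G = 12.222535
t=4: π = [0.2137, 0.2273, 0.2029, 0.1516, 0.2045], E[r] = 3.4266, γ^t·E[r] = 2.248216, running G = 14.470751
t=5: π = [0.2136, 0.2275, 0.2028, 0.1517, 0.2043], E[r] = 3.4269, γ^t·E[r] = 2.023574, running G = 16.494325
t=6: π = [0.2136, 0.2275, 0.2028, 0.1517, 0.2043], E[r] = 3.4273, γ^t·E[r] = 1.821382, running G = 18.315707
t=7: π = [0.2136, 0.2276, 0.2028, 0.1517, 0.2043], E[r] = 3.4272, γ^t·E[r] = 1.639236, running G = 19.954944

G = 19.9549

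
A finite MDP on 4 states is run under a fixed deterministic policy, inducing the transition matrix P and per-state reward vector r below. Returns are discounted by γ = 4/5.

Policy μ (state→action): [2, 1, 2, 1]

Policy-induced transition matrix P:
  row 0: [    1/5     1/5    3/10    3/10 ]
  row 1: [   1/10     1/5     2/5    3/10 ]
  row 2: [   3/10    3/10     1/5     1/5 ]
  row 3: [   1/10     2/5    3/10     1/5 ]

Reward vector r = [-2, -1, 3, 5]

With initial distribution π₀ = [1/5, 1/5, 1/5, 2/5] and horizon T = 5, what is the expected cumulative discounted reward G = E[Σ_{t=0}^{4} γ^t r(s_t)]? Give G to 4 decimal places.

t=0: π = [0.2000, 0.2000, 0.2000, 0.4000], E[r] = 2.0000, γ^t·E[r] = 2.000000, running G = 2.000000
t=1: π = [0.1600, 0.3000, 0.3000, 0.2400], E[r] = 1.4800, γ^t·E[r] = 1.184000, running G = 3.184000
t=2: π = [0.1760, 0.2780, 0.3000, 0.2460], E[r] = 1.5000, γ^t·E[r] = 0.960000, running G = 4.144000
t=3: π = [0.1776, 0.2792, 0.2978, 0.2454], E[r] = 1.4860, γ^t·E[r] = 0.760832, running G = 4.904832
t=4: π = [0.1773, 0.2789, 0.2981, 0.2457], E[r] = 1.4893, γ^t·E[r] = 0.610025, running G = 5.514857

G = 5.5149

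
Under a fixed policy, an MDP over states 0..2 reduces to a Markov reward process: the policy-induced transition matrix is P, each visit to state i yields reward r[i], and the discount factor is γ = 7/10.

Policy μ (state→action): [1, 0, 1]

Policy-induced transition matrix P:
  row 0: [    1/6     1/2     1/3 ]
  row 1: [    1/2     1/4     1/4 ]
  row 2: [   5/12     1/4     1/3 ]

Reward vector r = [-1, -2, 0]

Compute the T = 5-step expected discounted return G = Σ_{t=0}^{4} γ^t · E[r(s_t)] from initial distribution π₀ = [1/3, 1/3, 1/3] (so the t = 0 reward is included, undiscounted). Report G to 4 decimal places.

t=0: π = [0.3333, 0.3333, 0.3333], E[r] = -1.0000, γ^t·E[r] = -1.000000, running G = -1.000000
t=1: π = [0.3611, 0.3333, 0.3056], E[r] = -1.0278, γ^t·E[r] = -0.719444, running G = -1.719444
t=2: π = [0.3542, 0.3403, 0.3056], E[r] = -1.0347, γ^t·E[r] = -0.507014, running G = -2.226458
t=3: π = [0.3565, 0.3385, 0.3050], E[r] = -1.0336, γ^t·E[r] = -0.354513, running G = -2.580971
t=4: π = [0.3558, 0.3391, 0.3051], E[r] = -1.0340, γ^t·E[r] = -0.248263, running G = -2.829234

G = -2.8292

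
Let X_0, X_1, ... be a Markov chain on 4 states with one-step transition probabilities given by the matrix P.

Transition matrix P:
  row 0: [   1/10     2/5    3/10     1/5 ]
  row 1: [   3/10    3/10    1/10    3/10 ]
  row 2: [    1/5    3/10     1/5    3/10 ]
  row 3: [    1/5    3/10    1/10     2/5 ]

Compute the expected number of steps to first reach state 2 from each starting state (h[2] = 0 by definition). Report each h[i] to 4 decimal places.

First-step conditioning: h[2] = 0; for i ≠ 2, h[i] = 1 + Σ_k P[i][k]·h[k].
  h[0] = 1 + 1/10·h[0] + 2/5·h[1] + 1/5·h[3]
  h[1] = 1 + 3/10·h[0] + 3/10·h[1] + 3/10·h[3]
  h[3] = 1 + 1/5·h[0] + 3/10·h[1] + 2/5·h[3]
Solving the 3×3 linear system over states ≠ 2 gives exactly h = [178/31, 214/31, 0, 218/31] (h[2] = 0 is the target).

h = [5.7419, 6.9032, 0.0000, 7.0323]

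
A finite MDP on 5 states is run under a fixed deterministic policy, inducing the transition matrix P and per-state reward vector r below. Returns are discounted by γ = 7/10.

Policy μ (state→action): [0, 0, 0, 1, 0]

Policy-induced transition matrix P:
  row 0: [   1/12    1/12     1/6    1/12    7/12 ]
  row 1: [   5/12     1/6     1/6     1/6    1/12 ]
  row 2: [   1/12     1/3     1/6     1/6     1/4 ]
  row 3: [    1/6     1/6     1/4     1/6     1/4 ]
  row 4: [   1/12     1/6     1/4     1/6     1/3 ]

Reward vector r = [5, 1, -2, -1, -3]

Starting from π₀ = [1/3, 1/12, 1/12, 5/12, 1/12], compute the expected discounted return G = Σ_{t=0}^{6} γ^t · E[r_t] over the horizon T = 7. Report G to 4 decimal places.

t=0: π = [0.3333, 0.0833, 0.0833, 0.4167, 0.0833], E[r] = 0.9167, γ^t·E[r] = 0.916667, running G = 0.916667
t=1: π = [0.1458, 0.1528, 0.2083, 0.1389, 0.3542], E[r] = -0.7361, γ^t·E[r] = -0.515278, running G = 0.401389
t=2: π = [0.1458, 0.1892, 0.2078, 0.1545, 0.3027], E[r] = -0.5596, γ^t·E[r] = -0.274207, running G = 0.127182
t=3: π = [0.1593, 0.1891, 0.2048, 0.1545, 0.2923], E[r] = -0.4553, γ^t·E[r] = -0.156183, running G = -0.029001
t=4: π = [0.1593, 0.1875, 0.2039, 0.1534, 0.2959], E[r] = -0.4652, γ^t·E[r] = -0.111691, running G = -0.140692
t=5: π = [0.1586, 0.1874, 0.2041, 0.1534, 0.2965], E[r] = -0.4706, γ^t·E[r] = -0.079094, running G = -0.219786
t=6: π = [0.1586, 0.1875, 0.2042, 0.1534, 0.2964], E[r] = -0.4705, γ^t·E[r] = -0.055351, running G = -0.275137

G = -0.2751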